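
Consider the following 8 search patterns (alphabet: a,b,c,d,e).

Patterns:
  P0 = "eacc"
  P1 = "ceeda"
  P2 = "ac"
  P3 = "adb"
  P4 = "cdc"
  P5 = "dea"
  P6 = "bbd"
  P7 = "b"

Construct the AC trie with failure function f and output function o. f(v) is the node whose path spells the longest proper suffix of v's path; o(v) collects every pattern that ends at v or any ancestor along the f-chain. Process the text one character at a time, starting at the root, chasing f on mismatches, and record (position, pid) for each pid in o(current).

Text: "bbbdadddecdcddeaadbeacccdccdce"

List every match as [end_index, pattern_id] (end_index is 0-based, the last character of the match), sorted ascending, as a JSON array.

Build:
Trie (insert patterns):
  n0 'ε': a→10 b→19 c→5 d→16 e→1
  n1 'e': a→2
  n2 'ea': c→3
  n3 'eac': c→4
  n4 'eacc': ·  ←P0
  n5 'c': d→14 e→6
  n6 'ce': e→7
  n7 'cee': d→8
  n8 'ceed': a→9
  n9 'ceeda': ·  ←P1
  n10 'a': c→11 d→12
  n11 'ac': ·  ←P2
  n12 'ad': b→13
  n13 'adb': ·  ←P3
  n14 'cd': c→15
  n15 'cdc': ·  ←P4
  n16 'd': e→17
  n17 'de': a→18
  n18 'dea': ·  ←P5
  n19 'b': b→20  ←P7
  n20 'bb': d→21
  n21 'bbd': ·  ←P6

BFS fail/out derivation:
  fail(1) 'e': from fail(0)=0 chase 'e': 0 ⇒ 0;  out=∅∪out(0)=∅
  fail(5) 'c': from fail(0)=0 chase 'c': 0 ⇒ 0;  out=∅∪out(0)=∅
  fail(10) 'a': from fail(0)=0 chase 'a': 0 ⇒ 0;  out=∅∪out(0)=∅
  fail(16) 'd': from fail(0)=0 chase 'd': 0 ⇒ 0;  out=∅∪out(0)=∅
  fail(19) 'b': from fail(0)=0 chase 'b': 0 ⇒ 0;  out={7}∪out(0)={7}
  fail(2) 'ea': from fail(1)=0 chase 'a': 0 ⇒ 10;  out=∅∪out(10)=∅
  fail(6) 'ce': from fail(5)=0 chase 'e': 0 ⇒ 1;  out=∅∪out(1)=∅
  fail(11) 'ac': from fail(10)=0 chase 'c': 0 ⇒ 5;  out={2}∪out(5)={2}
  fail(12) 'ad': from fail(10)=0 chase 'd': 0 ⇒ 16;  out=∅∪out(16)=∅
  fail(14) 'cd': from fail(5)=0 chase 'd': 0 ⇒ 16;  out=∅∪out(16)=∅
  fail(17) 'de': from fail(16)=0 chase 'e': 0 ⇒ 1;  out=∅∪out(1)=∅
  fail(20) 'bb': from fail(19)=0 chase 'b': 0 ⇒ 19;  out=∅∪out(19)={7}
  fail(3) 'eac': from fail(2)=10 chase 'c': 10 ⇒ 11;  out=∅∪out(11)={2}
  fail(7) 'cee': from fail(6)=1 chase 'e': 1→0 ⇒ 1;  out=∅∪out(1)=∅
  fail(13) 'adb': from fail(12)=16 chase 'b': 16→0 ⇒ 19;  out={3}∪out(19)={3,7}
  fail(15) 'cdc': from fail(14)=16 chase 'c': 16→0 ⇒ 5;  out={4}∪out(5)={4}
  fail(18) 'dea': from fail(17)=1 chase 'a': 1 ⇒ 2;  out={5}∪out(2)={5}
  fail(21) 'bbd': from fail(20)=19 chase 'd': 19→0 ⇒ 16;  out={6}∪out(16)={6}
  fail(4) 'eacc': from fail(3)=11 chase 'c': 11→5→0 ⇒ 5;  out={0}∪out(5)={0}
  fail(8) 'ceed': from fail(7)=1 chase 'd': 1→0 ⇒ 16;  out=∅∪out(16)=∅
  fail(9) 'ceeda': from fail(8)=16 chase 'a': 16→0 ⇒ 10;  out={1}∪out(10)={1}

Run:
[0] read 'b'  n0⇒n19  → match P7@[0:0]
[1] read 'b'  n19⇒n20  → match P7@[1:1]
[2] read 'b'  n20⇒n20 ·f  → match P7@[2:2]
[3] read 'd'  n20⇒n21  → match P6@[1:3]
[4] read 'a'  n21⇒n10 ·f
[5] read 'd'  n10⇒n12
[6] read 'd'  n12⇒n16 ·f
[7] read 'd'  n16⇒n16 ·f
[8] read 'e'  n16⇒n17
[9] read 'c'  n17⇒n5 ·f
[10] read 'd'  n5⇒n14
[11] read 'c'  n14⇒n15  → match P4@[9:11]
[12] read 'd'  n15⇒n14 ·f
[13] read 'd'  n14⇒n16 ·f
[14] read 'e'  n16⇒n17
[15] read 'a'  n17⇒n18  → match P5@[13:15]
[16] read 'a'  n18⇒n10 ·f
[17] read 'd'  n10⇒n12
[18] read 'b'  n12⇒n13  → match P3@[16:18],P7@[18:18]
[19] read 'e'  n13⇒n1 ·f
[20] read 'a'  n1⇒n2
[21] read 'c'  n2⇒n3  → match P2@[20:21]
[22] read 'c'  n3⇒n4  → match P0@[19:22]
[23] read 'c'  n4⇒n5 ·f
[24] read 'd'  n5⇒n14
[25] read 'c'  n14⇒n15  → match P4@[23:25]
[26] read 'c'  n15⇒n5 ·f
[27] read 'd'  n5⇒n14
[28] read 'c'  n14⇒n15  → match P4@[26:28]
[29] read 'e'  n15⇒n6 ·f

Result: [[0,7],[1,7],[2,7],[3,6],[11,4],[15,5],[18,3],[18,7],[21,2],[22,0],[25,4],[28,4]]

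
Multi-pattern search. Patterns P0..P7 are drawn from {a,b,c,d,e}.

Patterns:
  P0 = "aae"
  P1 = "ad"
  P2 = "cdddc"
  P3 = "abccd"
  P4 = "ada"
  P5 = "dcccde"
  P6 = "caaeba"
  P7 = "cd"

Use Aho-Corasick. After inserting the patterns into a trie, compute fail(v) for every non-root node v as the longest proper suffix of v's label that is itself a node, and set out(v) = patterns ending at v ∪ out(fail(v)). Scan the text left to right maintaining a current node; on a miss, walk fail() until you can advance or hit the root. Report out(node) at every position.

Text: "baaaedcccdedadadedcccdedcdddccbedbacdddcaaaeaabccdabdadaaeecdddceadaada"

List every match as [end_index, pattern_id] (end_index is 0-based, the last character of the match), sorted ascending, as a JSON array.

Build:
Trie (insert patterns):
  0='ε' goto a→1 c→5 d→15
  1='a' goto a→2 b→10 d→4
  2='aa' goto e→3
  3='aae' goto ·  [P0 ends]
  4='ad' goto a→14  [P1 ends]
  5='c' goto a→21 d→6
  6='cd' goto d→7  [P7 ends]
  7='cdd' goto d→8
  8='cddd' goto c→9
  9='cdddc' goto ·  [P2 ends]
  10='ab' goto c→11
  11='abc' goto c→12
  12='abcc' goto d→13
  13='abccd' goto ·  [P3 ends]
  14='ada' goto ·  [P4 ends]
  15='d' goto c→16
  16='dc' goto c→17
  17='dcc' goto c→18
  18='dccc' goto d→19
  19='dcccd' goto e→20
  20='dcccde' goto ·  [P5 ends]
  21='ca' goto a→22
  22='caa' goto e→23
  23='caae' goto b→24
  24='caaeb' goto a→25
  25='caaeba' goto ·  [P6 ends]

Failure links (BFS by depth):
  fail(1) 'a': from fail(0)=0 chase 'a': 0 ⇒ 0;  out=∅∪out(0)=∅
  fail(5) 'c': from fail(0)=0 chase 'c': 0 ⇒ 0;  out=∅∪out(0)=∅
  fail(15) 'd': from fail(0)=0 chase 'd': 0 ⇒ 0;  out=∅∪out(0)=∅
  fail(2) 'aa': from fail(1)=0 chase 'a': 0 ⇒ 1;  out=∅∪out(1)=∅
  fail(4) 'ad': from fail(1)=0 chase 'd': 0 ⇒ 15;  out={1}∪out(15)={1}
  fail(6) 'cd': from fail(5)=0 chase 'd': 0 ⇒ 15;  out={7}∪out(15)={7}
  fail(10) 'ab': from fail(1)=0 chase 'b': 0 ⇒ 0;  out=∅∪out(0)=∅
  fail(16) 'dc': from fail(15)=0 chase 'c': 0 ⇒ 5;  out=∅∪out(5)=∅
  fail(21) 'ca': from fail(5)=0 chase 'a': 0 ⇒ 1;  out=∅∪out(1)=∅
  fail(3) 'aae': from fail(2)=1 chase 'e': 1→0 ⇒ 0;  out={0}∪out(0)={0}
  fail(7) 'cdd': from fail(6)=15 chase 'd': 15→0 ⇒ 15;  out=∅∪out(15)=∅
  fail(11) 'abc': from fail(10)=0 chase 'c': 0 ⇒ 5;  out=∅∪out(5)=∅
  fail(14) 'ada': from fail(4)=15 chase 'a': 15→0 ⇒ 1;  out={4}∪out(1)={4}
  fail(17) 'dcc': from fail(16)=5 chase 'c': 5→0 ⇒ 5;  out=∅∪out(5)=∅
  fail(22) 'caa': from fail(21)=1 chase 'a': 1 ⇒ 2;  out=∅∪out(2)=∅
  fail(8) 'cddd': from fail(7)=15 chase 'd': 15→0 ⇒ 15;  out=∅∪out(15)=∅
  fail(12) 'abcc': from fail(11)=5 chase 'c': 5→0 ⇒ 5;  out=∅∪out(5)=∅
  fail(18) 'dccc': from fail(17)=5 chase 'c': 5→0 ⇒ 5;  out=∅∪out(5)=∅
  fail(23) 'caae': from fail(22)=2 chase 'e': 2 ⇒ 3;  out=∅∪out(3)={0}
  fail(9) 'cdddc': from fail(8)=15 chase 'c': 15 ⇒ 16;  out={2}∪out(16)={2}
  fail(13) 'abccd': from fail(12)=5 chase 'd': 5 ⇒ 6;  out={3}∪out(6)={3,7}
  fail(19) 'dcccd': from fail(18)=5 chase 'd': 5 ⇒ 6;  out=∅∪out(6)={7}
  fail(24) 'caaeb': from fail(23)=3 chase 'b': 3→0 ⇒ 0;  out=∅∪out(0)=∅
  fail(20) 'dcccde': from fail(19)=6 chase 'e': 6→15→0 ⇒ 0;  out={5}∪out(0)={5}
  fail(25) 'caaeba': from fail(24)=0 chase 'a': 0 ⇒ 1;  out={6}∪out(1)={6}

Run:
pos 0 'b': at 0
pos 1 'a': at 1
pos 2 'a': at 2
pos 3 'a': at 2 ·f
pos 4 'e': at 3  ** P0@[2:4]
pos 5 'd': at 15 ·f
pos 6 'c': at 16
pos 7 'c': at 17
pos 8 'c': at 18
pos 9 'd': at 19  ** P7@[8:9]
pos 10 'e': at 20  ** P5@[5:10]
pos 11 'd': at 15 ·f
pos 12 'a': at 1 ·f
pos 13 'd': at 4  ** P1@[12:13]
pos 14 'a': at 14  ** P4@[12:14]
pos 15 'd': at 4 ·f  ** P1@[14:15]
pos 16 'e': at 0 ·f
pos 17 'd': at 15
pos 18 'c': at 16
pos 19 'c': at 17
pos 20 'c': at 18
pos 21 'd': at 19  ** P7@[20:21]
pos 22 'e': at 20  ** P5@[17:22]
pos 23 'd': at 15 ·f
pos 24 'c': at 16
pos 25 'd': at 6 ·f  ** P7@[24:25]
pos 26 'd': at 7
pos 27 'd': at 8
pos 28 'c': at 9  ** P2@[24:28]
pos 29 'c': at 17 ·f
pos 30 'b': at 0 ·f
pos 31 'e': at 0
pos 32 'd': at 15
pos 33 'b': at 0 ·f
pos 34 'a': at 1
pos 35 'c': at 5 ·f
pos 36 'd': at 6  ** P7@[35:36]
pos 37 'd': at 7
pos 38 'd': at 8
pos 39 'c': at 9  ** P2@[35:39]
pos 40 'a': at 21 ·f
pos 41 'a': at 22
pos 42 'a': at 2 ·f
pos 43 'e': at 3  ** P0@[41:43]
pos 44 'a': at 1 ·f
pos 45 'a': at 2
pos 46 'b': at 10 ·f
pos 47 'c': at 11
pos 48 'c': at 12
pos 49 'd': at 13  ** P3@[45:49],P7@[48:49]
pos 50 'a': at 1 ·f
pos 51 'b': at 10
pos 52 'd': at 15 ·f
pos 53 'a': at 1 ·f
pos 54 'd': at 4  ** P1@[53:54]
pos 55 'a': at 14  ** P4@[53:55]
pos 56 'a': at 2 ·f
pos 57 'e': at 3  ** P0@[55:57]
pos 58 'e': at 0 ·f
pos 59 'c': at 5
pos 60 'd': at 6  ** P7@[59:60]
pos 61 'd': at 7
pos 62 'd': at 8
pos 63 'c': at 9  ** P2@[59:63]
pos 64 'e': at 0 ·f
pos 65 'a': at 1
pos 66 'd': at 4  ** P1@[65:66]
pos 67 'a': at 14  ** P4@[65:67]
pos 68 'a': at 2 ·f
pos 69 'd': at 4 ·f  ** P1@[68:69]
pos 70 'a': at 14  ** P4@[68:70]

Matches: [[4,0],[9,7],[10,5],[13,1],[14,4],[15,1],[21,7],[22,5],[25,7],[28,2],[36,7],[39,2],[43,0],[49,3],[49,7],[54,1],[55,4],[57,0],[60,7],[63,2],[66,1],[67,4],[69,1],[70,4]]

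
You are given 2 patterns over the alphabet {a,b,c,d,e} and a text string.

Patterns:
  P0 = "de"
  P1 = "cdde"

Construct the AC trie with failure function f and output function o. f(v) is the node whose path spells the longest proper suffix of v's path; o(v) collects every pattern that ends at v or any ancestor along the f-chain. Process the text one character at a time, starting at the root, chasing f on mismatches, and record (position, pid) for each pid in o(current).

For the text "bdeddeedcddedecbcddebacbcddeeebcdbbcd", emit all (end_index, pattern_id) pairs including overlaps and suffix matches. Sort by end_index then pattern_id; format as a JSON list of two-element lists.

Build:
Trie nodes:
  0='ε' goto c→3 d→1
  1='d' goto e→2
  2='de' goto ·  [P0 ends]
  3='c' goto d→4
  4='cd' goto d→5
  5='cdd' goto e→6
  6='cdde' goto ·  [P1 ends]

BFS fail/out derivation:
  fail(1) 'd': from fail(0)=0 chase 'd': 0 ⇒ 0;  out=∅∪out(0)=∅
  fail(3) 'c': from fail(0)=0 chase 'c': 0 ⇒ 0;  out=∅∪out(0)=∅
  fail(2) 'de': from fail(1)=0 chase 'e': 0 ⇒ 0;  out={0}∪out(0)={0}
  fail(4) 'cd': from fail(3)=0 chase 'd': 0 ⇒ 1;  out=∅∪out(1)=∅
  fail(5) 'cdd': from fail(4)=1 chase 'd': 1→0 ⇒ 1;  out=∅∪out(1)=∅
  fail(6) 'cdde': from fail(5)=1 chase 'e': 1 ⇒ 2;  out={1}∪out(2)={0,1}

Run:
i=0 'b': node 0→0
i=1 'd': node 0→1
i=2 'e': node 1→2  emit P0@[1:2]
i=3 'd': node 2→1 ·f
i=4 'd': node 1→1 ·f
i=5 'e': node 1→2  emit P0@[4:5]
i=6 'e': node 2→0 ·f
i=7 'd': node 0→1
i=8 'c': node 1→3 ·f
i=9 'd': node 3→4
i=10 'd': node 4→5
i=11 'e': node 5→6  emit P0@[10:11],P1@[8:11]
i=12 'd': node 6→1 ·f
i=13 'e': node 1→2  emit P0@[12:13]
i=14 'c': node 2→3 ·f
i=15 'b': node 3→0 ·f
i=16 'c': node 0→3
i=17 'd': node 3→4
i=18 'd': node 4→5
i=19 'e': node 5→6  emit P0@[18:19],P1@[16:19]
i=20 'b': node 6→0 ·f
i=21 'a': node 0→0
i=22 'c': node 0→3
i=23 'b': node 3→0 ·f
i=24 'c': node 0→3
i=25 'd': node 3→4
i=26 'd': node 4→5
i=27 'e': node 5→6  emit P0@[26:27],P1@[24:27]
i=28 'e': node 6→0 ·f
i=29 'e': node 0→0
i=30 'b': node 0→0
i=31 'c': node 0→3
i=32 'd': node 3→4
i=33 'b': node 4→0 ·f
i=34 'b': node 0→0
i=35 'c': node 0→3
i=36 'd': node 3→4

All matches (sorted): [[2,0],[5,0],[11,0],[11,1],[13,0],[19,0],[19,1],[27,0],[27,1]]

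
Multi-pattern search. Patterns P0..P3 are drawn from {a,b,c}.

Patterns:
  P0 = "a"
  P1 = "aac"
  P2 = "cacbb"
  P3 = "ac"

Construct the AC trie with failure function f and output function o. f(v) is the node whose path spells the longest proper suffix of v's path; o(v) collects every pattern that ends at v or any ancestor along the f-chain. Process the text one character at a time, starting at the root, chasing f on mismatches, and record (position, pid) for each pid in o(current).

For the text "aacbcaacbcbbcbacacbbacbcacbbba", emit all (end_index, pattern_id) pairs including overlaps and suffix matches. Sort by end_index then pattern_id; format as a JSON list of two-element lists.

Build automaton:
Trie (insert patterns):
  n0 'ε': a→1 c→4
  n1 'a': a→2 c→9  ←P0
  n2 'aa': c→3
  n3 'aac': ·  ←P1
  n4 'c': a→5
  n5 'ca': c→6
  n6 'cac': b→7
  n7 'cacb': b→8
  n8 'cacbb': ·  ←P2
  n9 'ac': ·  ←P3

Failure links (BFS by depth):
  n1('a'): parent n0 fail=0; on 'a' 0 → fail=0;  out {0}∪∅={0}
  n4('c'): parent n0 fail=0; on 'c' 0 → fail=0;  out ∅∪∅=∅
  n2('aa'): parent n1 fail=0; on 'a' 0 → fail=1;  out ∅∪{0}={0}
  n5('ca'): parent n4 fail=0; on 'a' 0 → fail=1;  out ∅∪{0}={0}
  n9('ac'): parent n1 fail=0; on 'c' 0 → fail=4;  out {3}∪∅={3}
  n3('aac'): parent n2 fail=1; on 'c' 1 → fail=9;  out {1}∪{3}={1,3}
  n6('cac'): parent n5 fail=1; on 'c' 1 → fail=9;  out ∅∪{3}={3}
  n7('cacb'): parent n6 fail=9; on 'b' 9→4→0 → fail=0;  out ∅∪∅=∅
  n8('cacbb'): parent n7 fail=0; on 'b' 0 → fail=0;  out {2}∪∅={2}

Text stream:
pos 0 'a': at 1  ** P0@[0:0]
pos 1 'a': at 2  ** P0@[1:1]
pos 2 'c': at 3  ** P1@[0:2],P3@[1:2]
pos 3 'b': at 0 (via fail)
pos 4 'c': at 4
pos 5 'a': at 5  ** P0@[5:5]
pos 6 'a': at 2 (via fail)  ** P0@[6:6]
pos 7 'c': at 3  ** P1@[5:7],P3@[6:7]
pos 8 'b': at 0 (via fail)
pos 9 'c': at 4
pos 10 'b': at 0 (via fail)
pos 11 'b': at 0
pos 12 'c': at 4
pos 13 'b': at 0 (via fail)
pos 14 'a': at 1  ** P0@[14:14]
pos 15 'c': at 9  ** P3@[14:15]
pos 16 'a': at 5 (via fail)  ** P0@[16:16]
pos 17 'c': at 6  ** P3@[16:17]
pos 18 'b': at 7
pos 19 'b': at 8  ** P2@[15:19]
pos 20 'a': at 1 (via fail)  ** P0@[20:20]
pos 21 'c': at 9  ** P3@[20:21]
pos 22 'b': at 0 (via fail)
pos 23 'c': at 4
pos 24 'a': at 5  ** P0@[24:24]
pos 25 'c': at 6  ** P3@[24:25]
pos 26 'b': at 7
pos 27 'b': at 8  ** P2@[23:27]
pos 28 'b': at 0 (via fail)
pos 29 'a': at 1  ** P0@[29:29]

Result: [[0,0],[1,0],[2,1],[2,3],[5,0],[6,0],[7,1],[7,3],[14,0],[15,3],[16,0],[17,3],[19,2],[20,0],[21,3],[24,0],[25,3],[27,2],[29,0]]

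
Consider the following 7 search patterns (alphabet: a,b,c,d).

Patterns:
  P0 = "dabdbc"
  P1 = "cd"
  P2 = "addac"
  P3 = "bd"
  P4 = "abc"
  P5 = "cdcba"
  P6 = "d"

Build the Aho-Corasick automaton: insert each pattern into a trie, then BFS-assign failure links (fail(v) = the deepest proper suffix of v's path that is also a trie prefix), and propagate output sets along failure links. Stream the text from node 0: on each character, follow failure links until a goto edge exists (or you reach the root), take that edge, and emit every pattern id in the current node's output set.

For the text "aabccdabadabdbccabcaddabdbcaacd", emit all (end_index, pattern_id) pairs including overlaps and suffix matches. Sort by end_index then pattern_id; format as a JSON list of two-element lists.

Build automaton:
Trie (insert patterns):
  0='ε' goto a→9 b→14 c→7 d→1
  1='d' goto a→2  [P6 ends]
  2='da' goto b→3
  3='dab' goto d→4
  4='dabd' goto b→5
  5='dabdb' goto c→6
  6='dabdbc' goto ·  [P0 ends]
  7='c' goto d→8
  8='cd' goto c→18  [P1 ends]
  9='a' goto b→16 d→10
  10='ad' goto d→11
  11='add' goto a→12
  12='adda' goto c→13
  13='addac' goto ·  [P2 ends]
  14='b' goto d→15
  15='bd' goto ·  [P3 ends]
  16='ab' goto c→17
  17='abc' goto ·  [P4 ends]
  18='cdc' goto b→19
  19='cdcb' goto a→20
  20='cdcba' goto ·  [P5 ends]

Failure links (BFS by depth):
  fail(1) 'd': from fail(0)=0 chase 'd': 0 ⇒ 0;  out={6}∪out(0)={6}
  fail(7) 'c': from fail(0)=0 chase 'c': 0 ⇒ 0;  out=∅∪out(0)=∅
  fail(9) 'a': from fail(0)=0 chase 'a': 0 ⇒ 0;  out=∅∪out(0)=∅
  fail(14) 'b': from fail(0)=0 chase 'b': 0 ⇒ 0;  out=∅∪out(0)=∅
  fail(2) 'da': from fail(1)=0 chase 'a': 0 ⇒ 9;  out=∅∪out(9)=∅
  fail(8) 'cd': from fail(7)=0 chase 'd': 0 ⇒ 1;  out={1}∪out(1)={1,6}
  fail(10) 'ad': from fail(9)=0 chase 'd': 0 ⇒ 1;  out=∅∪out(1)={6}
  fail(15) 'bd': from fail(14)=0 chase 'd': 0 ⇒ 1;  out={3}∪out(1)={3,6}
  fail(16) 'ab': from fail(9)=0 chase 'b': 0 ⇒ 14;  out=∅∪out(14)=∅
  fail(3) 'dab': from fail(2)=9 chase 'b': 9 ⇒ 16;  out=∅∪out(16)=∅
  fail(11) 'add': from fail(10)=1 chase 'd': 1→0 ⇒ 1;  out=∅∪out(1)={6}
  fail(17) 'abc': from fail(16)=14 chase 'c': 14→0 ⇒ 7;  out={4}∪out(7)={4}
  fail(18) 'cdc': from fail(8)=1 chase 'c': 1→0 ⇒ 7;  out=∅∪out(7)=∅
  fail(4) 'dabd': from fail(3)=16 chase 'd': 16→14 ⇒ 15;  out=∅∪out(15)={3,6}
  fail(12) 'adda': from fail(11)=1 chase 'a': 1 ⇒ 2;  out=∅∪out(2)=∅
  fail(19) 'cdcb': from fail(18)=7 chase 'b': 7→0 ⇒ 14;  out=∅∪out(14)=∅
  fail(5) 'dabdb': from fail(4)=15 chase 'b': 15→1→0 ⇒ 14;  out=∅∪out(14)=∅
  fail(13) 'addac': from fail(12)=2 chase 'c': 2→9→0 ⇒ 7;  out={2}∪out(7)={2}
  fail(20) 'cdcba': from fail(19)=14 chase 'a': 14→0 ⇒ 9;  out={5}∪out(9)={5}
  fail(6) 'dabdbc': from fail(5)=14 chase 'c': 14→0 ⇒ 7;  out={0}∪out(7)={0}

Text stream:
i=0 'a': node 0→9
i=1 'a': node 9→9 (fail-walked)
i=2 'b': node 9→16
i=3 'c': node 16→17  → match P4@[1:3]
i=4 'c': node 17→7 (fail-walked)
i=5 'd': node 7→8  → match P1@[4:5],P6@[5:5]
i=6 'a': node 8→2 (fail-walked)
i=7 'b': node 2→3
i=8 'a': node 3→9 (fail-walked)
i=9 'd': node 9→10  → match P6@[9:9]
i=10 'a': node 10→2 (fail-walked)
i=11 'b': node 2→3
i=12 'd': node 3→4  → match P3@[11:12],P6@[12:12]
i=13 'b': node 4→5
i=14 'c': node 5→6  → match P0@[9:14]
i=15 'c': node 6→7 (fail-walked)
i=16 'a': node 7→9 (fail-walked)
i=17 'b': node 9→16
i=18 'c': node 16→17  → match P4@[16:18]
i=19 'a': node 17→9 (fail-walked)
i=20 'd': node 9→10  → match P6@[20:20]
i=21 'd': node 10→11  → match P6@[21:21]
i=22 'a': node 11→12
i=23 'b': node 12→3 (fail-walked)
i=24 'd': node 3→4  → match P3@[23:24],P6@[24:24]
i=25 'b': node 4→5
i=26 'c': node 5→6  → match P0@[21:26]
i=27 'a': node 6→9 (fail-walked)
i=28 'a': node 9→9 (fail-walked)
i=29 'c': node 9→7 (fail-walked)
i=30 'd': node 7→8  → match P1@[29:30],P6@[30:30]

All matches (sorted): [[3,4],[5,1],[5,6],[9,6],[12,3],[12,6],[14,0],[18,4],[20,6],[21,6],[24,3],[24,6],[26,0],[30,1],[30,6]]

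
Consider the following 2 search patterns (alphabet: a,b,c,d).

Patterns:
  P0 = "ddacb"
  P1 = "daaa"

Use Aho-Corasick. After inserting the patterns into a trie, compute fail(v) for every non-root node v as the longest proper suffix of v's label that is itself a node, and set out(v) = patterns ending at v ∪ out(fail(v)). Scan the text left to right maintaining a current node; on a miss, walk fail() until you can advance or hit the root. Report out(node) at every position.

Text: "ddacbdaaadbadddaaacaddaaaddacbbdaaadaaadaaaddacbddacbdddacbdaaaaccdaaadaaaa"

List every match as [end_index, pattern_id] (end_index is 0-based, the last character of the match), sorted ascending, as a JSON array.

Construct AC machine:
Trie nodes:
  0='ε' goto d→1
  1='d' goto a→6 d→2
  2='dd' goto a→3
  3='dda' goto c→4
  4='ddac' goto b→5
  5='ddacb' goto ·  ←P0
  6='da' goto a→7
  7='daa' goto a→8
  8='daaa' goto ·  ←P1

Failure links (BFS by depth):
  n1('d'): parent n0 fail=0; on 'd' 0 → fail=0;  out ∅∪∅=∅
  n2('dd'): parent n1 fail=0; on 'd' 0 → fail=1;  out ∅∪∅=∅
  n6('da'): parent n1 fail=0; on 'a' 0 → fail=0;  out ∅∪∅=∅
  n3('dda'): parent n2 fail=1; on 'a' 1 → fail=6;  out ∅∪∅=∅
  n7('daa'): parent n6 fail=0; on 'a' 0 → fail=0;  out ∅∪∅=∅
  n4('ddac'): parent n3 fail=6; on 'c' 6→0 → fail=0;  out ∅∪∅=∅
  n8('daaa'): parent n7 fail=0; on 'a' 0 → fail=0;  out {1}∪∅={1}
  n5('ddacb'): parent n4 fail=0; on 'b' 0 → fail=0;  out {0}∪∅={0}

Text stream:
[0] read 'd'  n0⇒n1
[1] read 'd'  n1⇒n2
[2] read 'a'  n2⇒n3
[3] read 'c'  n3⇒n4
[4] read 'b'  n4⇒n5  emit P0@[0:4]
[5] read 'd'  n5⇒n1 ·f
[6] read 'a'  n1⇒n6
[7] read 'a'  n6⇒n7
[8] read 'a'  n7⇒n8  emit P1@[5:8]
[9] read 'd'  n8⇒n1 ·f
[10] read 'b'  n1⇒n0 ·f
[11] read 'a'  n0⇒n0
[12] read 'd'  n0⇒n1
[13] read 'd'  n1⇒n2
[14] read 'd'  n2⇒n2 ·f
[15] read 'a'  n2⇒n3
[16] read 'a'  n3⇒n7 ·f
[17] read 'a'  n7⇒n8  emit P1@[14:17]
[18] read 'c'  n8⇒n0 ·f
[19] read 'a'  n0⇒n0
[20] read 'd'  n0⇒n1
[21] read 'd'  n1⇒n2
[22] read 'a'  n2⇒n3
[23] read 'a'  n3⇒n7 ·f
[24] read 'a'  n7⇒n8  emit P1@[21:24]
[25] read 'd'  n8⇒n1 ·f
[26] read 'd'  n1⇒n2
[27] read 'a'  n2⇒n3
[28] read 'c'  n3⇒n4
[29] read 'b'  n4⇒n5  emit P0@[25:29]
[30] read 'b'  n5⇒n0 ·f
[31] read 'd'  n0⇒n1
[32] read 'a'  n1⇒n6
[33] read 'a'  n6⇒n7
[34] read 'a'  n7⇒n8  emit P1@[31:34]
[35] read 'd'  n8⇒n1 ·f
[36] read 'a'  n1⇒n6
[37] read 'a'  n6⇒n7
[38] read 'a'  n7⇒n8  emit P1@[35:38]
[39] read 'd'  n8⇒n1 ·f
[40] read 'a'  n1⇒n6
[41] read 'a'  n6⇒n7
[42] read 'a'  n7⇒n8  emit P1@[39:42]
[43] read 'd'  n8⇒n1 ·f
[44] read 'd'  n1⇒n2
[45] read 'a'  n2⇒n3
[46] read 'c'  n3⇒n4
[47] read 'b'  n4⇒n5  emit P0@[43:47]
[48] read 'd'  n5⇒n1 ·f
[49] read 'd'  n1⇒n2
[50] read 'a'  n2⇒n3
[51] read 'c'  n3⇒n4
[52] read 'b'  n4⇒n5  emit P0@[48:52]
[53] read 'd'  n5⇒n1 ·f
[54] read 'd'  n1⇒n2
[55] read 'd'  n2⇒n2 ·f
[56] read 'a'  n2⇒n3
[57] read 'c'  n3⇒n4
[58] read 'b'  n4⇒n5  emit P0@[54:58]
[59] read 'd'  n5⇒n1 ·f
[60] read 'a'  n1⇒n6
[61] read 'a'  n6⇒n7
[62] read 'a'  n7⇒n8  emit P1@[59:62]
[63] read 'a'  n8⇒n0 ·f
[64] read 'c'  n0⇒n0
[65] read 'c'  n0⇒n0
[66] read 'd'  n0⇒n1
[67] read 'a'  n1⇒n6
[68] read 'a'  n6⇒n7
[69] read 'a'  n7⇒n8  emit P1@[66:69]
[70] read 'd'  n8⇒n1 ·f
[71] read 'a'  n1⇒n6
[72] read 'a'  n6⇒n7
[73] read 'a'  n7⇒n8  emit P1@[70:73]
[74] read 'a'  n8⇒n0 ·f

All matches (sorted): [[4,0],[8,1],[17,1],[24,1],[29,0],[34,1],[38,1],[42,1],[47,0],[52,0],[58,0],[62,1],[69,1],[73,1]]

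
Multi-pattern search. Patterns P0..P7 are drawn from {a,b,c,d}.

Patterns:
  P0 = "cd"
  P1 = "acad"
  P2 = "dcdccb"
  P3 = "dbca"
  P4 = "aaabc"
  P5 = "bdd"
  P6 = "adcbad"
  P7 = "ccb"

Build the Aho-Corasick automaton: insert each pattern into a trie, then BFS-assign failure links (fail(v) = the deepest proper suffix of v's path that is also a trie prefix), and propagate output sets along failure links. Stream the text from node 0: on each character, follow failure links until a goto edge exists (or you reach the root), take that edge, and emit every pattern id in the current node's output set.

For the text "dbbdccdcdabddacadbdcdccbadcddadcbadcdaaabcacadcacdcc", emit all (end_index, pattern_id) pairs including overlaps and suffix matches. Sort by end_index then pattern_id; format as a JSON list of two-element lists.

Build automaton:
Trie (insert patterns):
  n0 'ε': a→3 b→20 c→1 d→7
  n1 'c': c→28 d→2
  n2 'cd': ·  [P0 ends]
  n3 'a': a→16 c→4 d→23
  n4 'ac': a→5
  n5 'aca': d→6
  n6 'acad': ·  [P1 ends]
  n7 'd': b→13 c→8
  n8 'dc': d→9
  n9 'dcd': c→10
  n10 'dcdc': c→11
  n11 'dcdcc': b→12
  n12 'dcdccb': ·  [P2 ends]
  n13 'db': c→14
  n14 'dbc': a→15
  n15 'dbca': ·  [P3 ends]
  n16 'aa': a→17
  n17 'aaa': b→18
  n18 'aaab': c→19
  n19 'aaabc': ·  [P4 ends]
  n20 'b': d→21
  n21 'bd': d→22
  n22 'bdd': ·  [P5 ends]
  n23 'ad': c→24
  n24 'adc': b→25
  n25 'adcb': a→26
  n26 'adcba': d→27
  n27 'adcbad': ·  [P6 ends]
  n28 'cc': b→29
  n29 'ccb': ·  [P7 ends]

BFS fail/out derivation:
  fail(1) 'c': from fail(0)=0 chase 'c': 0 ⇒ 0;  out=∅∪out(0)=∅
  fail(3) 'a': from fail(0)=0 chase 'a': 0 ⇒ 0;  out=∅∪out(0)=∅
  fail(7) 'd': from fail(0)=0 chase 'd': 0 ⇒ 0;  out=∅∪out(0)=∅
  fail(20) 'b': from fail(0)=0 chase 'b': 0 ⇒ 0;  out=∅∪out(0)=∅
  fail(2) 'cd': from fail(1)=0 chase 'd': 0 ⇒ 7;  out={0}∪out(7)={0}
  fail(4) 'ac': from fail(3)=0 chase 'c': 0 ⇒ 1;  out=∅∪out(1)=∅
  fail(8) 'dc': from fail(7)=0 chase 'c': 0 ⇒ 1;  out=∅∪out(1)=∅
  fail(13) 'db': from fail(7)=0 chase 'b': 0 ⇒ 20;  out=∅∪out(20)=∅
  fail(16) 'aa': from fail(3)=0 chase 'a': 0 ⇒ 3;  out=∅∪out(3)=∅
  fail(21) 'bd': from fail(20)=0 chase 'd': 0 ⇒ 7;  out=∅∪out(7)=∅
  fail(23) 'ad': from fail(3)=0 chase 'd': 0 ⇒ 7;  out=∅∪out(7)=∅
  fail(28) 'cc': from fail(1)=0 chase 'c': 0 ⇒ 1;  out=∅∪out(1)=∅
  fail(5) 'aca': from fail(4)=1 chase 'a': 1→0 ⇒ 3;  out=∅∪out(3)=∅
  fail(9) 'dcd': from fail(8)=1 chase 'd': 1 ⇒ 2;  out=∅∪out(2)={0}
  fail(14) 'dbc': from fail(13)=20 chase 'c': 20→0 ⇒ 1;  out=∅∪out(1)=∅
  fail(17) 'aaa': from fail(16)=3 chase 'a': 3 ⇒ 16;  out=∅∪out(16)=∅
  fail(22) 'bdd': from fail(21)=7 chase 'd': 7→0 ⇒ 7;  out={5}∪out(7)={5}
  fail(24) 'adc': from fail(23)=7 chase 'c': 7 ⇒ 8;  out=∅∪out(8)=∅
  fail(29) 'ccb': from fail(28)=1 chase 'b': 1→0 ⇒ 20;  out={7}∪out(20)={7}
  fail(6) 'acad': from fail(5)=3 chase 'd': 3 ⇒ 23;  out={1}∪out(23)={1}
  fail(10) 'dcdc': from fail(9)=2 chase 'c': 2→7 ⇒ 8;  out=∅∪out(8)=∅
  fail(15) 'dbca': from fail(14)=1 chase 'a': 1→0 ⇒ 3;  out={3}∪out(3)={3}
  fail(18) 'aaab': from fail(17)=16 chase 'b': 16→3→0 ⇒ 20;  out=∅∪out(20)=∅
  fail(25) 'adcb': from fail(24)=8 chase 'b': 8→1→0 ⇒ 20;  out=∅∪out(20)=∅
  fail(11) 'dcdcc': from fail(10)=8 chase 'c': 8→1 ⇒ 28;  out=∅∪out(28)=∅
  fail(19) 'aaabc': from fail(18)=20 chase 'c': 20→0 ⇒ 1;  out={4}∪out(1)={4}
  fail(26) 'adcba': from fail(25)=20 chase 'a': 20→0 ⇒ 3;  out=∅∪out(3)=∅
  fail(12) 'dcdccb': from fail(11)=28 chase 'b': 28 ⇒ 29;  out={2}∪out(29)={2,7}
  fail(27) 'adcbad': from fail(26)=3 chase 'd': 3 ⇒ 23;  out={6}∪out(23)={6}

Run:
i=0 'd': node 0→7
i=1 'b': node 7→13
i=2 'b': node 13→20 ·f
i=3 'd': node 20→21
i=4 'c': node 21→8 ·f
i=5 'c': node 8→28 ·f
i=6 'd': node 28→2 ·f  emit P0@[5:6]
i=7 'c': node 2→8 ·f
i=8 'd': node 8→9  emit P0@[7:8]
i=9 'a': node 9→3 ·f
i=10 'b': node 3→20 ·f
i=11 'd': node 20→21
i=12 'd': node 21→22  emit P5@[10:12]
i=13 'a': node 22→3 ·f
i=14 'c': node 3→4
i=15 'a': node 4→5
i=16 'd': node 5→6  emit P1@[13:16]
i=17 'b': node 6→13 ·f
i=18 'd': node 13→21 ·f
i=19 'c': node 21→8 ·f
i=20 'd': node 8→9  emit P0@[19:20]
i=21 'c': node 9→10
i=22 'c': node 10→11
i=23 'b': node 11→12  emit P2@[18:23],P7@[21:23]
i=24 'a': node 12→3 ·f
i=25 'd': node 3→23
i=26 'c': node 23→24
i=27 'd': node 24→9 ·f  emit P0@[26:27]
i=28 'd': node 9→7 ·f
i=29 'a': node 7→3 ·f
i=30 'd': node 3→23
i=31 'c': node 23→24
i=32 'b': node 24→25
i=33 'a': node 25→26
i=34 'd': node 26→27  emit P6@[29:34]
i=35 'c': node 27→24 ·f
i=36 'd': node 24→9 ·f  emit P0@[35:36]
i=37 'a': node 9→3 ·f
i=38 'a': node 3→16
i=39 'a': node 16→17
i=40 'b': node 17→18
i=41 'c': node 18→19  emit P4@[37:41]
i=42 'a': node 19→3 ·f
i=43 'c': node 3→4
i=44 'a': node 4→5
i=45 'd': node 5→6  emit P1@[42:45]
i=46 'c': node 6→24 ·f
i=47 'a': node 24→3 ·f
i=48 'c': node 3→4
i=49 'd': node 4→2 ·f  emit P0@[48:49]
i=50 'c': node 2→8 ·f
i=51 'c': node 8→28 ·f

Result: [[6,0],[8,0],[12,5],[16,1],[20,0],[23,2],[23,7],[27,0],[34,6],[36,0],[41,4],[45,1],[49,0]]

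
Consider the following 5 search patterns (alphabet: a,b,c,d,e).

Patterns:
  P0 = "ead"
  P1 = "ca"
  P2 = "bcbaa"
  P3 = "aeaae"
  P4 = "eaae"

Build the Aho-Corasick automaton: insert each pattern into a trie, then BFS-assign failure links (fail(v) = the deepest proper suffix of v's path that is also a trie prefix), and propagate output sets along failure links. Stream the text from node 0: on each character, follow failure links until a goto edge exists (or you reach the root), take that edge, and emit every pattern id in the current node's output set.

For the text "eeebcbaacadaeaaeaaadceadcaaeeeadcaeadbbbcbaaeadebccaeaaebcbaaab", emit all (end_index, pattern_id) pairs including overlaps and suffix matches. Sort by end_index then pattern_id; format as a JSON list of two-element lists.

Build:
Trie nodes:
  n0 'ε': a→11 b→6 c→4 e→1
  n1 'e': a→2
  n2 'ea': a→16 d→3
  n3 'ead': ·  ←P0
  n4 'c': a→5
  n5 'ca': ·  ←P1
  n6 'b': c→7
  n7 'bc': b→8
  n8 'bcb': a→9
  n9 'bcba': a→10
  n10 'bcbaa': ·  ←P2
  n11 'a': e→12
  n12 'ae': a→13
  n13 'aea': a→14
  n14 'aeaa': e→15
  n15 'aeaae': ·  ←P3
  n16 'eaa': e→17
  n17 'eaae': ·  ←P4

Failure links (BFS by depth):
  n1('e'): parent n0 fail=0; on 'e' 0 → fail=0;  out ∅∪∅=∅
  n4('c'): parent n0 fail=0; on 'c' 0 → fail=0;  out ∅∪∅=∅
  n6('b'): parent n0 fail=0; on 'b' 0 → fail=0;  out ∅∪∅=∅
  n11('a'): parent n0 fail=0; on 'a' 0 → fail=0;  out ∅∪∅=∅
  n2('ea'): parent n1 fail=0; on 'a' 0 → fail=11;  out ∅∪∅=∅
  n5('ca'): parent n4 fail=0; on 'a' 0 → fail=11;  out {1}∪∅={1}
  n7('bc'): parent n6 fail=0; on 'c' 0 → fail=4;  out ∅∪∅=∅
  n12('ae'): parent n11 fail=0; on 'e' 0 → fail=1;  out ∅∪∅=∅
  n3('ead'): parent n2 fail=11; on 'd' 11→0 → fail=0;  out {0}∪∅={0}
  n8('bcb'): parent n7 fail=4; on 'b' 4→0 → fail=6;  out ∅∪∅=∅
  n13('aea'): parent n12 fail=1; on 'a' 1 → fail=2;  out ∅∪∅=∅
  n16('eaa'): parent n2 fail=11; on 'a' 11→0 → fail=11;  out ∅∪∅=∅
  n9('bcba'): parent n8 fail=6; on 'a' 6→0 → fail=11;  out ∅∪∅=∅
  n14('aeaa'): parent n13 fail=2; on 'a' 2 → fail=16;  out ∅∪∅=∅
  n17('eaae'): parent n16 fail=11; on 'e' 11 → fail=12;  out {4}∪∅={4}
  n10('bcbaa'): parent n9 fail=11; on 'a' 11→0 → fail=11;  out {2}∪∅={2}
  n15('aeaae'): parent n14 fail=16; on 'e' 16 → fail=17;  out {3}∪{4}={3,4}

Scan:
pos 0 'e': at 1
pos 1 'e': at 1 (fail-walked)
pos 2 'e': at 1 (fail-walked)
pos 3 'b': at 6 (fail-walked)
pos 4 'c': at 7
pos 5 'b': at 8
pos 6 'a': at 9
pos 7 'a': at 10  emit P2@[3:7]
pos 8 'c': at 4 (fail-walked)
pos 9 'a': at 5  emit P1@[8:9]
pos 10 'd': at 0 (fail-walked)
pos 11 'a': at 11
pos 12 'e': at 12
pos 13 'a': at 13
pos 14 'a': at 14
pos 15 'e': at 15  emit P3@[11:15],P4@[12:15]
pos 16 'a': at 13 (fail-walked)
pos 17 'a': at 14
pos 18 'a': at 11 (fail-walked)
pos 19 'd': at 0 (fail-walked)
pos 20 'c': at 4
pos 21 'e': at 1 (fail-walked)
pos 22 'a': at 2
pos 23 'd': at 3  emit P0@[21:23]
pos 24 'c': at 4 (fail-walked)
pos 25 'a': at 5  emit P1@[24:25]
pos 26 'a': at 11 (fail-walked)
pos 27 'e': at 12
pos 28 'e': at 1 (fail-walked)
pos 29 'e': at 1 (fail-walked)
pos 30 'a': at 2
pos 31 'd': at 3  emit P0@[29:31]
pos 32 'c': at 4 (fail-walked)
pos 33 'a': at 5  emit P1@[32:33]
pos 34 'e': at 12 (fail-walked)
pos 35 'a': at 13
pos 36 'd': at 3 (fail-walked)  emit P0@[34:36]
pos 37 'b': at 6 (fail-walked)
pos 38 'b': at 6 (fail-walked)
pos 39 'b': at 6 (fail-walked)
pos 40 'c': at 7
pos 41 'b': at 8
pos 42 'a': at 9
pos 43 'a': at 10  emit P2@[39:43]
pos 44 'e': at 12 (fail-walked)
pos 45 'a': at 13
pos 46 'd': at 3 (fail-walked)  emit P0@[44:46]
pos 47 'e': at 1 (fail-walked)
pos 48 'b': at 6 (fail-walked)
pos 49 'c': at 7
pos 50 'c': at 4 (fail-walked)
pos 51 'a': at 5  emit P1@[50:51]
pos 52 'e': at 12 (fail-walked)
pos 53 'a': at 13
pos 54 'a': at 14
pos 55 'e': at 15  emit P3@[51:55],P4@[52:55]
pos 56 'b': at 6 (fail-walked)
pos 57 'c': at 7
pos 58 'b': at 8
pos 59 'a': at 9
pos 60 'a': at 10  emit P2@[56:60]
pos 61 'a': at 11 (fail-walked)
pos 62 'b': at 6 (fail-walked)

Matches: [[7,2],[9,1],[15,3],[15,4],[23,0],[25,1],[31,0],[33,1],[36,0],[43,2],[46,0],[51,1],[55,3],[55,4],[60,2]]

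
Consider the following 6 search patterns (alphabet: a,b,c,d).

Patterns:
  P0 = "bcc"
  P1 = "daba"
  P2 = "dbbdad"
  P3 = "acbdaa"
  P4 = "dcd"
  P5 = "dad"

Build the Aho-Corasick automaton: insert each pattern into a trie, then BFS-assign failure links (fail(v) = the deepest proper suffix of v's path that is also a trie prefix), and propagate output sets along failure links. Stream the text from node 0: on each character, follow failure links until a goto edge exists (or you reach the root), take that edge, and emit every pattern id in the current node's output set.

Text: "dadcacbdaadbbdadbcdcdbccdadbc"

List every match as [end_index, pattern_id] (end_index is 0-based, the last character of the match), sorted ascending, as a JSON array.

Construct AC machine:
Trie nodes:
  n0 'ε': a→13 b→1 d→4
  n1 'b': c→2
  n2 'bc': c→3
  n3 'bcc': ·  ←P0
  n4 'd': a→5 b→8 c→19
  n5 'da': b→6 d→21
  n6 'dab': a→7
  n7 'daba': ·  ←P1
  n8 'db': b→9
  n9 'dbb': d→10
  n10 'dbbd': a→11
  n11 'dbbda': d→12
  n12 'dbbdad': ·  ←P2
  n13 'a': c→14
  n14 'ac': b→15
  n15 'acb': d→16
  n16 'acbd': a→17
  n17 'acbda': a→18
  n18 'acbdaa': ·  ←P3
  n19 'dc': d→20
  n20 'dcd': ·  ←P4
  n21 'dad': ·  ←P5

BFS fail/out derivation:
  n1('b'): parent n0 fail=0; on 'b' 0 → fail=0;  out ∅∪∅=∅
  n4('d'): parent n0 fail=0; on 'd' 0 → fail=0;  out ∅∪∅=∅
  n13('a'): parent n0 fail=0; on 'a' 0 → fail=0;  out ∅∪∅=∅
  n2('bc'): parent n1 fail=0; on 'c' 0 → fail=0;  out ∅∪∅=∅
  n5('da'): parent n4 fail=0; on 'a' 0 → fail=13;  out ∅∪∅=∅
  n8('db'): parent n4 fail=0; on 'b' 0 → fail=1;  out ∅∪∅=∅
  n14('ac'): parent n13 fail=0; on 'c' 0 → fail=0;  out ∅∪∅=∅
  n19('dc'): parent n4 fail=0; on 'c' 0 → fail=0;  out ∅∪∅=∅
  n3('bcc'): parent n2 fail=0; on 'c' 0 → fail=0;  out {0}∪∅={0}
  n6('dab'): parent n5 fail=13; on 'b' 13→0 → fail=1;  out ∅∪∅=∅
  n9('dbb'): parent n8 fail=1; on 'b' 1→0 → fail=1;  out ∅∪∅=∅
  n15('acb'): parent n14 fail=0; on 'b' 0 → fail=1;  out ∅∪∅=∅
  n20('dcd'): parent n19 fail=0; on 'd' 0 → fail=4;  out {4}∪∅={4}
  n21('dad'): parent n5 fail=13; on 'd' 13→0 → fail=4;  out {5}∪∅={5}
  n7('daba'): parent n6 fail=1; on 'a' 1→0 → fail=13;  out {1}∪∅={1}
  n10('dbbd'): parent n9 fail=1; on 'd' 1→0 → fail=4;  out ∅∪∅=∅
  n16('acbd'): parent n15 fail=1; on 'd' 1→0 → fail=4;  out ∅∪∅=∅
  n11('dbbda'): parent n10 fail=4; on 'a' 4 → fail=5;  out ∅∪∅=∅
  n17('acbda'): parent n16 fail=4; on 'a' 4 → fail=5;  out ∅∪∅=∅
  n12('dbbdad'): parent n11 fail=5; on 'd' 5 → fail=21;  out {2}∪{5}={2,5}
  n18('acbdaa'): parent n17 fail=5; on 'a' 5→13→0 → fail=13;  out {3}∪∅={3}

Text stream:
pos 0 'd': at 4
pos 1 'a': at 5
pos 2 'd': at 21  → match P5@[0:2]
pos 3 'c': at 19 (fail-walked)
pos 4 'a': at 13 (fail-walked)
pos 5 'c': at 14
pos 6 'b': at 15
pos 7 'd': at 16
pos 8 'a': at 17
pos 9 'a': at 18  → match P3@[4:9]
pos 10 'd': at 4 (fail-walked)
pos 11 'b': at 8
pos 12 'b': at 9
pos 13 'd': at 10
pos 14 'a': at 11
pos 15 'd': at 12  → match P2@[10:15],P5@[13:15]
pos 16 'b': at 8 (fail-walked)
pos 17 'c': at 2 (fail-walked)
pos 18 'd': at 4 (fail-walked)
pos 19 'c': at 19
pos 20 'd': at 20  → match P4@[18:20]
pos 21 'b': at 8 (fail-walked)
pos 22 'c': at 2 (fail-walked)
pos 23 'c': at 3  → match P0@[21:23]
pos 24 'd': at 4 (fail-walked)
pos 25 'a': at 5
pos 26 'd': at 21  → match P5@[24:26]
pos 27 'b': at 8 (fail-walked)
pos 28 'c': at 2 (fail-walked)

Matches: [[2,5],[9,3],[15,2],[15,5],[20,4],[23,0],[26,5]]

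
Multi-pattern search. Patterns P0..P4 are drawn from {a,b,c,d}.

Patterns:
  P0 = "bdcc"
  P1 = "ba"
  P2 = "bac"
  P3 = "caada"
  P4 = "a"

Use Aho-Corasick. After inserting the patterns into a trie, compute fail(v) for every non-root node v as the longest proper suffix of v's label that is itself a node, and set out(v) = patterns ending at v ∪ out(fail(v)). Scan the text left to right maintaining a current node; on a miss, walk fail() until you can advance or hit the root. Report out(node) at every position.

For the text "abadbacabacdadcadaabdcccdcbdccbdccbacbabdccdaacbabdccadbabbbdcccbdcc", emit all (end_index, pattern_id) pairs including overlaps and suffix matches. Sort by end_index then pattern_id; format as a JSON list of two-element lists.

Build:
Trie nodes:
  0='ε' goto a→12 b→1 c→7
  1='b' goto a→5 d→2
  2='bd' goto c→3
  3='bdc' goto c→4
  4='bdcc' goto ·  ←P0
  5='ba' goto c→6  ←P1
  6='bac' goto ·  ←P2
  7='c' goto a→8
  8='ca' goto a→9
  9='caa' goto d→10
  10='caad' goto a→11
  11='caada' goto ·  ←P3
  12='a' goto ·  ←P4

Failure links (BFS by depth):
  n1('b'): parent n0 fail=0; on 'b' 0 → fail=0;  out ∅∪∅=∅
  n7('c'): parent n0 fail=0; on 'c' 0 → fail=0;  out ∅∪∅=∅
  n12('a'): parent n0 fail=0; on 'a' 0 → fail=0;  out {4}∪∅={4}
  n2('bd'): parent n1 fail=0; on 'd' 0 → fail=0;  out ∅∪∅=∅
  n5('ba'): parent n1 fail=0; on 'a' 0 → fail=12;  out {1}∪{4}={1,4}
  n8('ca'): parent n7 fail=0; on 'a' 0 → fail=12;  out ∅∪{4}={4}
  n3('bdc'): parent n2 fail=0; on 'c' 0 → fail=7;  out ∅∪∅=∅
  n6('bac'): parent n5 fail=12; on 'c' 12→0 → fail=7;  out {2}∪∅={2}
  n9('caa'): parent n8 fail=12; on 'a' 12→0 → fail=12;  out ∅∪{4}={4}
  n4('bdcc'): parent n3 fail=7; on 'c' 7→0 → fail=7;  out {0}∪∅={0}
  n10('caad'): parent n9 fail=12; on 'd' 12→0 → fail=0;  out ∅∪∅=∅
  n11('caada'): parent n10 fail=0; on 'a' 0 → fail=12;  out {3}∪{4}={3,4}

Text stream:
pos 0 'a': at 12  emit P4@[0:0]
pos 1 'b': at 1 (fail-walked)
pos 2 'a': at 5  emit P1@[1:2],P4@[2:2]
pos 3 'd': at 0 (fail-walked)
pos 4 'b': at 1
pos 5 'a': at 5  emit P1@[4:5],P4@[5:5]
pos 6 'c': at 6  emit P2@[4:6]
pos 7 'a': at 8 (fail-walked)  emit P4@[7:7]
pos 8 'b': at 1 (fail-walked)
pos 9 'a': at 5  emit P1@[8:9],P4@[9:9]
pos 10 'c': at 6  emit P2@[8:10]
pos 11 'd': at 0 (fail-walked)
pos 12 'a': at 12  emit P4@[12:12]
pos 13 'd': at 0 (fail-walked)
pos 14 'c': at 7
pos 15 'a': at 8  emit P4@[15:15]
pos 16 'd': at 0 (fail-walked)
pos 17 'a': at 12  emit P4@[17:17]
pos 18 'a': at 12 (fail-walked)  emit P4@[18:18]
pos 19 'b': at 1 (fail-walked)
pos 20 'd': at 2
pos 21 'c': at 3
pos 22 'c': at 4  emit P0@[19:22]
pos 23 'c': at 7 (fail-walked)
pos 24 'd': at 0 (fail-walked)
pos 25 'c': at 7
pos 26 'b': at 1 (fail-walked)
pos 27 'd': at 2
pos 28 'c': at 3
pos 29 'c': at 4  emit P0@[26:29]
pos 30 'b': at 1 (fail-walked)
pos 31 'd': at 2
pos 32 'c': at 3
pos 33 'c': at 4  emit P0@[30:33]
pos 34 'b': at 1 (fail-walked)
pos 35 'a': at 5  emit P1@[34:35],P4@[35:35]
pos 36 'c': at 6  emit P2@[34:36]
pos 37 'b': at 1 (fail-walked)
pos 38 'a': at 5  emit P1@[37:38],P4@[38:38]
pos 39 'b': at 1 (fail-walked)
pos 40 'd': at 2
pos 41 'c': at 3
pos 42 'c': at 4  emit P0@[39:42]
pos 43 'd': at 0 (fail-walked)
pos 44 'a': at 12  emit P4@[44:44]
pos 45 'a': at 12 (fail-walked)  emit P4@[45:45]
pos 46 'c': at 7 (fail-walked)
pos 47 'b': at 1 (fail-walked)
pos 48 'a': at 5  emit P1@[47:48],P4@[48:48]
pos 49 'b': at 1 (fail-walked)
pos 50 'd': at 2
pos 51 'c': at 3
pos 52 'c': at 4  emit P0@[49:52]
pos 53 'a': at 8 (fail-walked)  emit P4@[53:53]
pos 54 'd': at 0 (fail-walked)
pos 55 'b': at 1
pos 56 'a': at 5  emit P1@[55:56],P4@[56:56]
pos 57 'b': at 1 (fail-walked)
pos 58 'b': at 1 (fail-walked)
pos 59 'b': at 1 (fail-walked)
pos 60 'd': at 2
pos 61 'c': at 3
pos 62 'c': at 4  emit P0@[59:62]
pos 63 'c': at 7 (fail-walked)
pos 64 'b': at 1 (fail-walked)
pos 65 'd': at 2
pos 66 'c': at 3
pos 67 'c': at 4  emit P0@[64:67]

Result: [[0,4],[2,1],[2,4],[5,1],[5,4],[6,2],[7,4],[9,1],[9,4],[10,2],[12,4],[15,4],[17,4],[18,4],[22,0],[29,0],[33,0],[35,1],[35,4],[36,2],[38,1],[38,4],[42,0],[44,4],[45,4],[48,1],[48,4],[52,0],[53,4],[56,1],[56,4],[62,0],[67,0]]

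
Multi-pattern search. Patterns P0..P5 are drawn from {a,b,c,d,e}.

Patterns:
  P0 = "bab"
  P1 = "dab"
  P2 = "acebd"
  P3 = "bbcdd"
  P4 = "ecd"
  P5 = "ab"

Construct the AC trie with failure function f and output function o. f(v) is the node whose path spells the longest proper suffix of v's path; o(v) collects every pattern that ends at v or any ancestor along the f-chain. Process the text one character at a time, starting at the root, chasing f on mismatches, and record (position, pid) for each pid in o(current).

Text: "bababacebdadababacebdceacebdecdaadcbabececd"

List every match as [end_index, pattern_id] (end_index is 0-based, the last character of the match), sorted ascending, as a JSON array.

Construct AC machine:
Trie nodes:
  n0 'ε': a→7 b→1 d→4 e→16
  n1 'b': a→2 b→12
  n2 'ba': b→3
  n3 'bab': ·  [P0 ends]
  n4 'd': a→5
  n5 'da': b→6
  n6 'dab': ·  [P1 ends]
  n7 'a': b→19 c→8
  n8 'ac': e→9
  n9 'ace': b→10
  n10 'aceb': d→11
  n11 'acebd': ·  [P2 ends]
  n12 'bb': c→13
  n13 'bbc': d→14
  n14 'bbcd': d→15
  n15 'bbcdd': ·  [P3 ends]
  n16 'e': c→17
  n17 'ec': d→18
  n18 'ecd': ·  [P4 ends]
  n19 'ab': ·  [P5 ends]

Failure links (BFS by depth):
  n1('b'): parent n0 fail=0; on 'b' 0 → fail=0;  out ∅∪∅=∅
  n4('d'): parent n0 fail=0; on 'd' 0 → fail=0;  out ∅∪∅=∅
  n7('a'): parent n0 fail=0; on 'a' 0 → fail=0;  out ∅∪∅=∅
  n16('e'): parent n0 fail=0; on 'e' 0 → fail=0;  out ∅∪∅=∅
  n2('ba'): parent n1 fail=0; on 'a' 0 → fail=7;  out ∅∪∅=∅
  n5('da'): parent n4 fail=0; on 'a' 0 → fail=7;  out ∅∪∅=∅
  n8('ac'): parent n7 fail=0; on 'c' 0 → fail=0;  out ∅∪∅=∅
  n12('bb'): parent n1 fail=0; on 'b' 0 → fail=1;  out ∅∪∅=∅
  n17('ec'): parent n16 fail=0; on 'c' 0 → fail=0;  out ∅∪∅=∅
  n19('ab'): parent n7 fail=0; on 'b' 0 → fail=1;  out {5}∪∅={5}
  n3('bab'): parent n2 fail=7; on 'b' 7 → fail=19;  out {0}∪{5}={0,5}
  n6('dab'): parent n5 fail=7; on 'b' 7 → fail=19;  out {1}∪{5}={1,5}
  n9('ace'): parent n8 fail=0; on 'e' 0 → fail=16;  out ∅∪∅=∅
  n13('bbc'): parent n12 fail=1; on 'c' 1→0 → fail=0;  out ∅∪∅=∅
  n18('ecd'): parent n17 fail=0; on 'd' 0 → fail=4;  out {4}∪∅={4}
  n10('aceb'): parent n9 fail=16; on 'b' 16→0 → fail=1;  out ∅∪∅=∅
  n14('bbcd'): parent n13 fail=0; on 'd' 0 → fail=4;  out ∅∪∅=∅
  n11('acebd'): parent n10 fail=1; on 'd' 1→0 → fail=4;  out {2}∪∅={2}
  n15('bbcdd'): parent n14 fail=4; on 'd' 4→0 → fail=4;  out {3}∪∅={3}

Run:
i=0 'b': node 0→1
i=1 'a': node 1→2
i=2 'b': node 2→3  emit P0@[0:2],P5@[1:2]
i=3 'a': node 3→2 ·f
i=4 'b': node 2→3  emit P0@[2:4],P5@[3:4]
i=5 'a': node 3→2 ·f
i=6 'c': node 2→8 ·f
i=7 'e': node 8→9
i=8 'b': node 9→10
i=9 'd': node 10→11  emit P2@[5:9]
i=10 'a': node 11→5 ·f
i=11 'd': node 5→4 ·f
i=12 'a': node 4→5
i=13 'b': node 5→6  emit P1@[11:13],P5@[12:13]
i=14 'a': node 6→2 ·f
i=15 'b': node 2→3  emit P0@[13:15],P5@[14:15]
i=16 'a': node 3→2 ·f
i=17 'c': node 2→8 ·f
i=18 'e': node 8→9
i=19 'b': node 9→10
i=20 'd': node 10→11  emit P2@[16:20]
i=21 'c': node 11→0 ·f
i=22 'e': node 0→16
i=23 'a': node 16→7 ·f
i=24 'c': node 7→8
i=25 'e': node 8→9
i=26 'b': node 9→10
i=27 'd': node 10→11  emit P2@[23:27]
i=28 'e': node 11→16 ·f
i=29 'c': node 16→17
i=30 'd': node 17→18  emit P4@[28:30]
i=31 'a': node 18→5 ·f
i=32 'a': node 5→7 ·f
i=33 'd': node 7→4 ·f
i=34 'c': node 4→0 ·f
i=35 'b': node 0→1
i=36 'a': node 1→2
i=37 'b': node 2→3  emit P0@[35:37],P5@[36:37]
i=38 'e': node 3→16 ·f
i=39 'c': node 16→17
i=40 'e': node 17→16 ·f
i=41 'c': node 16→17
i=42 'd': node 17→18  emit P4@[40:42]

All matches (sorted): [[2,0],[2,5],[4,0],[4,5],[9,2],[13,1],[13,5],[15,0],[15,5],[20,2],[27,2],[30,4],[37,0],[37,5],[42,4]]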